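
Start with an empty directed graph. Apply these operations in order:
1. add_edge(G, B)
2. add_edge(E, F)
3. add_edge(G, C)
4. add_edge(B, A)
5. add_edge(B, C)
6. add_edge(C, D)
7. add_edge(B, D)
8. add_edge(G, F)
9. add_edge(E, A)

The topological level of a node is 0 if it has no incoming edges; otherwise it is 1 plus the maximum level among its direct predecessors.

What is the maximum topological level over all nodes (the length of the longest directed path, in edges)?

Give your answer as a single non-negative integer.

Op 1: add_edge(G, B). Edges now: 1
Op 2: add_edge(E, F). Edges now: 2
Op 3: add_edge(G, C). Edges now: 3
Op 4: add_edge(B, A). Edges now: 4
Op 5: add_edge(B, C). Edges now: 5
Op 6: add_edge(C, D). Edges now: 6
Op 7: add_edge(B, D). Edges now: 7
Op 8: add_edge(G, F). Edges now: 8
Op 9: add_edge(E, A). Edges now: 9
Compute levels (Kahn BFS):
  sources (in-degree 0): E, G
  process E: level=0
    E->A: in-degree(A)=1, level(A)>=1
    E->F: in-degree(F)=1, level(F)>=1
  process G: level=0
    G->B: in-degree(B)=0, level(B)=1, enqueue
    G->C: in-degree(C)=1, level(C)>=1
    G->F: in-degree(F)=0, level(F)=1, enqueue
  process B: level=1
    B->A: in-degree(A)=0, level(A)=2, enqueue
    B->C: in-degree(C)=0, level(C)=2, enqueue
    B->D: in-degree(D)=1, level(D)>=2
  process F: level=1
  process A: level=2
  process C: level=2
    C->D: in-degree(D)=0, level(D)=3, enqueue
  process D: level=3
All levels: A:2, B:1, C:2, D:3, E:0, F:1, G:0
max level = 3

Answer: 3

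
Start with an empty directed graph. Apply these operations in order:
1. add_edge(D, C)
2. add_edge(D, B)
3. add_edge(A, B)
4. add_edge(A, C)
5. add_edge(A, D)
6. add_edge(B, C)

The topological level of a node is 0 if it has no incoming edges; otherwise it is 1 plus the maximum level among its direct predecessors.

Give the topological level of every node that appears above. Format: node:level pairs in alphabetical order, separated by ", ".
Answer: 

Answer: A:0, B:2, C:3, D:1

Derivation:
Op 1: add_edge(D, C). Edges now: 1
Op 2: add_edge(D, B). Edges now: 2
Op 3: add_edge(A, B). Edges now: 3
Op 4: add_edge(A, C). Edges now: 4
Op 5: add_edge(A, D). Edges now: 5
Op 6: add_edge(B, C). Edges now: 6
Compute levels (Kahn BFS):
  sources (in-degree 0): A
  process A: level=0
    A->B: in-degree(B)=1, level(B)>=1
    A->C: in-degree(C)=2, level(C)>=1
    A->D: in-degree(D)=0, level(D)=1, enqueue
  process D: level=1
    D->B: in-degree(B)=0, level(B)=2, enqueue
    D->C: in-degree(C)=1, level(C)>=2
  process B: level=2
    B->C: in-degree(C)=0, level(C)=3, enqueue
  process C: level=3
All levels: A:0, B:2, C:3, D:1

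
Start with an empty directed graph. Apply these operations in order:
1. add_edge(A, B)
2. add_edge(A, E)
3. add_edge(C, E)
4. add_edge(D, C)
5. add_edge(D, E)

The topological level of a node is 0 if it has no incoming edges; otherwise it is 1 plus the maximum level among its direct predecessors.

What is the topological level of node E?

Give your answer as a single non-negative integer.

Answer: 2

Derivation:
Op 1: add_edge(A, B). Edges now: 1
Op 2: add_edge(A, E). Edges now: 2
Op 3: add_edge(C, E). Edges now: 3
Op 4: add_edge(D, C). Edges now: 4
Op 5: add_edge(D, E). Edges now: 5
Compute levels (Kahn BFS):
  sources (in-degree 0): A, D
  process A: level=0
    A->B: in-degree(B)=0, level(B)=1, enqueue
    A->E: in-degree(E)=2, level(E)>=1
  process D: level=0
    D->C: in-degree(C)=0, level(C)=1, enqueue
    D->E: in-degree(E)=1, level(E)>=1
  process B: level=1
  process C: level=1
    C->E: in-degree(E)=0, level(E)=2, enqueue
  process E: level=2
All levels: A:0, B:1, C:1, D:0, E:2
level(E) = 2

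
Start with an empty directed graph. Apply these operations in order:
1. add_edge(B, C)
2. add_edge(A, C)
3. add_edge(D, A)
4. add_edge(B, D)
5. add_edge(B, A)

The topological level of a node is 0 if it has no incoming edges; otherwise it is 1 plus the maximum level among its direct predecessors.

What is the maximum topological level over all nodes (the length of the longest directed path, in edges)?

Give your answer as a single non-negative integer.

Answer: 3

Derivation:
Op 1: add_edge(B, C). Edges now: 1
Op 2: add_edge(A, C). Edges now: 2
Op 3: add_edge(D, A). Edges now: 3
Op 4: add_edge(B, D). Edges now: 4
Op 5: add_edge(B, A). Edges now: 5
Compute levels (Kahn BFS):
  sources (in-degree 0): B
  process B: level=0
    B->A: in-degree(A)=1, level(A)>=1
    B->C: in-degree(C)=1, level(C)>=1
    B->D: in-degree(D)=0, level(D)=1, enqueue
  process D: level=1
    D->A: in-degree(A)=0, level(A)=2, enqueue
  process A: level=2
    A->C: in-degree(C)=0, level(C)=3, enqueue
  process C: level=3
All levels: A:2, B:0, C:3, D:1
max level = 3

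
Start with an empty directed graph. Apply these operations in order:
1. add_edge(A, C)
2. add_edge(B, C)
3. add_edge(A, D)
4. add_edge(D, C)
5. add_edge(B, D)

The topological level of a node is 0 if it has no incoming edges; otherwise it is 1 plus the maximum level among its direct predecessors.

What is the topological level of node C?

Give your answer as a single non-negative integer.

Op 1: add_edge(A, C). Edges now: 1
Op 2: add_edge(B, C). Edges now: 2
Op 3: add_edge(A, D). Edges now: 3
Op 4: add_edge(D, C). Edges now: 4
Op 5: add_edge(B, D). Edges now: 5
Compute levels (Kahn BFS):
  sources (in-degree 0): A, B
  process A: level=0
    A->C: in-degree(C)=2, level(C)>=1
    A->D: in-degree(D)=1, level(D)>=1
  process B: level=0
    B->C: in-degree(C)=1, level(C)>=1
    B->D: in-degree(D)=0, level(D)=1, enqueue
  process D: level=1
    D->C: in-degree(C)=0, level(C)=2, enqueue
  process C: level=2
All levels: A:0, B:0, C:2, D:1
level(C) = 2

Answer: 2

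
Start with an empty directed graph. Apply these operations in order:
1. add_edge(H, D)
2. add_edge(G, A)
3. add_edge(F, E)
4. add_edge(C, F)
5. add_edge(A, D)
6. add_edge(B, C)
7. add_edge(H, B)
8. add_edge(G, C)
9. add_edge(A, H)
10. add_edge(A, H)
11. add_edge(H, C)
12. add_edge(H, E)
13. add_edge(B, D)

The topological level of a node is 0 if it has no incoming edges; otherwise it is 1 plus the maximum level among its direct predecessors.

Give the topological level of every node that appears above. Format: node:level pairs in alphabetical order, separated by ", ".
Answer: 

Op 1: add_edge(H, D). Edges now: 1
Op 2: add_edge(G, A). Edges now: 2
Op 3: add_edge(F, E). Edges now: 3
Op 4: add_edge(C, F). Edges now: 4
Op 5: add_edge(A, D). Edges now: 5
Op 6: add_edge(B, C). Edges now: 6
Op 7: add_edge(H, B). Edges now: 7
Op 8: add_edge(G, C). Edges now: 8
Op 9: add_edge(A, H). Edges now: 9
Op 10: add_edge(A, H) (duplicate, no change). Edges now: 9
Op 11: add_edge(H, C). Edges now: 10
Op 12: add_edge(H, E). Edges now: 11
Op 13: add_edge(B, D). Edges now: 12
Compute levels (Kahn BFS):
  sources (in-degree 0): G
  process G: level=0
    G->A: in-degree(A)=0, level(A)=1, enqueue
    G->C: in-degree(C)=2, level(C)>=1
  process A: level=1
    A->D: in-degree(D)=2, level(D)>=2
    A->H: in-degree(H)=0, level(H)=2, enqueue
  process H: level=2
    H->B: in-degree(B)=0, level(B)=3, enqueue
    H->C: in-degree(C)=1, level(C)>=3
    H->D: in-degree(D)=1, level(D)>=3
    H->E: in-degree(E)=1, level(E)>=3
  process B: level=3
    B->C: in-degree(C)=0, level(C)=4, enqueue
    B->D: in-degree(D)=0, level(D)=4, enqueue
  process C: level=4
    C->F: in-degree(F)=0, level(F)=5, enqueue
  process D: level=4
  process F: level=5
    F->E: in-degree(E)=0, level(E)=6, enqueue
  process E: level=6
All levels: A:1, B:3, C:4, D:4, E:6, F:5, G:0, H:2

Answer: A:1, B:3, C:4, D:4, E:6, F:5, G:0, H:2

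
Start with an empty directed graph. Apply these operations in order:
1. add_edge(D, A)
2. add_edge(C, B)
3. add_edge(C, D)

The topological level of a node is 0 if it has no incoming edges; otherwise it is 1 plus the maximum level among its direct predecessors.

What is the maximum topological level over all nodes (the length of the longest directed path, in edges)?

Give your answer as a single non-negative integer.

Op 1: add_edge(D, A). Edges now: 1
Op 2: add_edge(C, B). Edges now: 2
Op 3: add_edge(C, D). Edges now: 3
Compute levels (Kahn BFS):
  sources (in-degree 0): C
  process C: level=0
    C->B: in-degree(B)=0, level(B)=1, enqueue
    C->D: in-degree(D)=0, level(D)=1, enqueue
  process B: level=1
  process D: level=1
    D->A: in-degree(A)=0, level(A)=2, enqueue
  process A: level=2
All levels: A:2, B:1, C:0, D:1
max level = 2

Answer: 2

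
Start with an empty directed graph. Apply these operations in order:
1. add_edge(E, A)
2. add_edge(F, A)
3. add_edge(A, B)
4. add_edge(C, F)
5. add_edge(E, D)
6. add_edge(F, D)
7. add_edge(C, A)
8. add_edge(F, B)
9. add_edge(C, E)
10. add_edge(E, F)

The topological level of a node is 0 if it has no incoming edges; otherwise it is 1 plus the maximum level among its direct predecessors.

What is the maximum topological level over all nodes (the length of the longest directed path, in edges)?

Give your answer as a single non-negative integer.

Answer: 4

Derivation:
Op 1: add_edge(E, A). Edges now: 1
Op 2: add_edge(F, A). Edges now: 2
Op 3: add_edge(A, B). Edges now: 3
Op 4: add_edge(C, F). Edges now: 4
Op 5: add_edge(E, D). Edges now: 5
Op 6: add_edge(F, D). Edges now: 6
Op 7: add_edge(C, A). Edges now: 7
Op 8: add_edge(F, B). Edges now: 8
Op 9: add_edge(C, E). Edges now: 9
Op 10: add_edge(E, F). Edges now: 10
Compute levels (Kahn BFS):
  sources (in-degree 0): C
  process C: level=0
    C->A: in-degree(A)=2, level(A)>=1
    C->E: in-degree(E)=0, level(E)=1, enqueue
    C->F: in-degree(F)=1, level(F)>=1
  process E: level=1
    E->A: in-degree(A)=1, level(A)>=2
    E->D: in-degree(D)=1, level(D)>=2
    E->F: in-degree(F)=0, level(F)=2, enqueue
  process F: level=2
    F->A: in-degree(A)=0, level(A)=3, enqueue
    F->B: in-degree(B)=1, level(B)>=3
    F->D: in-degree(D)=0, level(D)=3, enqueue
  process A: level=3
    A->B: in-degree(B)=0, level(B)=4, enqueue
  process D: level=3
  process B: level=4
All levels: A:3, B:4, C:0, D:3, E:1, F:2
max level = 4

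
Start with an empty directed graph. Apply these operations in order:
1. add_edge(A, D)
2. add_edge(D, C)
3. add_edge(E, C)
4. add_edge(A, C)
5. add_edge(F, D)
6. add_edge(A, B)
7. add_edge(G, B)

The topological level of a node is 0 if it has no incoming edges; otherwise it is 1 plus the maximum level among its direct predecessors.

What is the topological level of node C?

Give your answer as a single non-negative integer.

Answer: 2

Derivation:
Op 1: add_edge(A, D). Edges now: 1
Op 2: add_edge(D, C). Edges now: 2
Op 3: add_edge(E, C). Edges now: 3
Op 4: add_edge(A, C). Edges now: 4
Op 5: add_edge(F, D). Edges now: 5
Op 6: add_edge(A, B). Edges now: 6
Op 7: add_edge(G, B). Edges now: 7
Compute levels (Kahn BFS):
  sources (in-degree 0): A, E, F, G
  process A: level=0
    A->B: in-degree(B)=1, level(B)>=1
    A->C: in-degree(C)=2, level(C)>=1
    A->D: in-degree(D)=1, level(D)>=1
  process E: level=0
    E->C: in-degree(C)=1, level(C)>=1
  process F: level=0
    F->D: in-degree(D)=0, level(D)=1, enqueue
  process G: level=0
    G->B: in-degree(B)=0, level(B)=1, enqueue
  process D: level=1
    D->C: in-degree(C)=0, level(C)=2, enqueue
  process B: level=1
  process C: level=2
All levels: A:0, B:1, C:2, D:1, E:0, F:0, G:0
level(C) = 2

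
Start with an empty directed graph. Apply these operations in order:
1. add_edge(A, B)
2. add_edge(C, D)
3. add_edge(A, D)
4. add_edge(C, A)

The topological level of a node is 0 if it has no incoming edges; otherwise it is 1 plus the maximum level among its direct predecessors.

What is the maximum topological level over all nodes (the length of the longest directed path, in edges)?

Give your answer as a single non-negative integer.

Op 1: add_edge(A, B). Edges now: 1
Op 2: add_edge(C, D). Edges now: 2
Op 3: add_edge(A, D). Edges now: 3
Op 4: add_edge(C, A). Edges now: 4
Compute levels (Kahn BFS):
  sources (in-degree 0): C
  process C: level=0
    C->A: in-degree(A)=0, level(A)=1, enqueue
    C->D: in-degree(D)=1, level(D)>=1
  process A: level=1
    A->B: in-degree(B)=0, level(B)=2, enqueue
    A->D: in-degree(D)=0, level(D)=2, enqueue
  process B: level=2
  process D: level=2
All levels: A:1, B:2, C:0, D:2
max level = 2

Answer: 2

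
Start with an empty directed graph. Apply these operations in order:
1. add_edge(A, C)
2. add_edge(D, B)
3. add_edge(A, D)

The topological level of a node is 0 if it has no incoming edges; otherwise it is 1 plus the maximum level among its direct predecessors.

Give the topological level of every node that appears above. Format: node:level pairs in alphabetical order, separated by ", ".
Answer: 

Op 1: add_edge(A, C). Edges now: 1
Op 2: add_edge(D, B). Edges now: 2
Op 3: add_edge(A, D). Edges now: 3
Compute levels (Kahn BFS):
  sources (in-degree 0): A
  process A: level=0
    A->C: in-degree(C)=0, level(C)=1, enqueue
    A->D: in-degree(D)=0, level(D)=1, enqueue
  process C: level=1
  process D: level=1
    D->B: in-degree(B)=0, level(B)=2, enqueue
  process B: level=2
All levels: A:0, B:2, C:1, D:1

Answer: A:0, B:2, C:1, D:1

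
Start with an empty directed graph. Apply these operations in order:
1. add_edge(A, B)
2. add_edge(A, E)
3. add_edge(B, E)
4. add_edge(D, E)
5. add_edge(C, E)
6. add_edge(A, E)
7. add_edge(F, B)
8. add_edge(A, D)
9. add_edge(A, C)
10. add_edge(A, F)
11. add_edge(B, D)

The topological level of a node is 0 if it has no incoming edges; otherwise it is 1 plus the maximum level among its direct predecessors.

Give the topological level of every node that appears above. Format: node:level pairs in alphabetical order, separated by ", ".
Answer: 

Answer: A:0, B:2, C:1, D:3, E:4, F:1

Derivation:
Op 1: add_edge(A, B). Edges now: 1
Op 2: add_edge(A, E). Edges now: 2
Op 3: add_edge(B, E). Edges now: 3
Op 4: add_edge(D, E). Edges now: 4
Op 5: add_edge(C, E). Edges now: 5
Op 6: add_edge(A, E) (duplicate, no change). Edges now: 5
Op 7: add_edge(F, B). Edges now: 6
Op 8: add_edge(A, D). Edges now: 7
Op 9: add_edge(A, C). Edges now: 8
Op 10: add_edge(A, F). Edges now: 9
Op 11: add_edge(B, D). Edges now: 10
Compute levels (Kahn BFS):
  sources (in-degree 0): A
  process A: level=0
    A->B: in-degree(B)=1, level(B)>=1
    A->C: in-degree(C)=0, level(C)=1, enqueue
    A->D: in-degree(D)=1, level(D)>=1
    A->E: in-degree(E)=3, level(E)>=1
    A->F: in-degree(F)=0, level(F)=1, enqueue
  process C: level=1
    C->E: in-degree(E)=2, level(E)>=2
  process F: level=1
    F->B: in-degree(B)=0, level(B)=2, enqueue
  process B: level=2
    B->D: in-degree(D)=0, level(D)=3, enqueue
    B->E: in-degree(E)=1, level(E)>=3
  process D: level=3
    D->E: in-degree(E)=0, level(E)=4, enqueue
  process E: level=4
All levels: A:0, B:2, C:1, D:3, E:4, F:1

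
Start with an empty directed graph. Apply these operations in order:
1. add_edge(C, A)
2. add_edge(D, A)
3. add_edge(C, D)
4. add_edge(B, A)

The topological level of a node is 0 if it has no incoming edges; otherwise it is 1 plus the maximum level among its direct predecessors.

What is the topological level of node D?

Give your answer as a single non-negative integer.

Op 1: add_edge(C, A). Edges now: 1
Op 2: add_edge(D, A). Edges now: 2
Op 3: add_edge(C, D). Edges now: 3
Op 4: add_edge(B, A). Edges now: 4
Compute levels (Kahn BFS):
  sources (in-degree 0): B, C
  process B: level=0
    B->A: in-degree(A)=2, level(A)>=1
  process C: level=0
    C->A: in-degree(A)=1, level(A)>=1
    C->D: in-degree(D)=0, level(D)=1, enqueue
  process D: level=1
    D->A: in-degree(A)=0, level(A)=2, enqueue
  process A: level=2
All levels: A:2, B:0, C:0, D:1
level(D) = 1

Answer: 1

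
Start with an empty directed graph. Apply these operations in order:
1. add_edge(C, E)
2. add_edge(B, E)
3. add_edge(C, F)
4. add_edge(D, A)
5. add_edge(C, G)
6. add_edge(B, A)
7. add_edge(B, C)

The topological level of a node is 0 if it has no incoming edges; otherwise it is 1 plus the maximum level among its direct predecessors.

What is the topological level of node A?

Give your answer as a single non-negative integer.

Answer: 1

Derivation:
Op 1: add_edge(C, E). Edges now: 1
Op 2: add_edge(B, E). Edges now: 2
Op 3: add_edge(C, F). Edges now: 3
Op 4: add_edge(D, A). Edges now: 4
Op 5: add_edge(C, G). Edges now: 5
Op 6: add_edge(B, A). Edges now: 6
Op 7: add_edge(B, C). Edges now: 7
Compute levels (Kahn BFS):
  sources (in-degree 0): B, D
  process B: level=0
    B->A: in-degree(A)=1, level(A)>=1
    B->C: in-degree(C)=0, level(C)=1, enqueue
    B->E: in-degree(E)=1, level(E)>=1
  process D: level=0
    D->A: in-degree(A)=0, level(A)=1, enqueue
  process C: level=1
    C->E: in-degree(E)=0, level(E)=2, enqueue
    C->F: in-degree(F)=0, level(F)=2, enqueue
    C->G: in-degree(G)=0, level(G)=2, enqueue
  process A: level=1
  process E: level=2
  process F: level=2
  process G: level=2
All levels: A:1, B:0, C:1, D:0, E:2, F:2, G:2
level(A) = 1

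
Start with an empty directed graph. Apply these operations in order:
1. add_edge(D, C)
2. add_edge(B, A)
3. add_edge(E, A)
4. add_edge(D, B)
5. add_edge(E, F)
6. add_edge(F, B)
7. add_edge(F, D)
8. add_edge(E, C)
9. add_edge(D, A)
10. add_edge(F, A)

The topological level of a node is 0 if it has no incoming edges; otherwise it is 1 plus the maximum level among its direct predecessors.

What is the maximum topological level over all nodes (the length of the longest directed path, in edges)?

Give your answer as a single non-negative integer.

Op 1: add_edge(D, C). Edges now: 1
Op 2: add_edge(B, A). Edges now: 2
Op 3: add_edge(E, A). Edges now: 3
Op 4: add_edge(D, B). Edges now: 4
Op 5: add_edge(E, F). Edges now: 5
Op 6: add_edge(F, B). Edges now: 6
Op 7: add_edge(F, D). Edges now: 7
Op 8: add_edge(E, C). Edges now: 8
Op 9: add_edge(D, A). Edges now: 9
Op 10: add_edge(F, A). Edges now: 10
Compute levels (Kahn BFS):
  sources (in-degree 0): E
  process E: level=0
    E->A: in-degree(A)=3, level(A)>=1
    E->C: in-degree(C)=1, level(C)>=1
    E->F: in-degree(F)=0, level(F)=1, enqueue
  process F: level=1
    F->A: in-degree(A)=2, level(A)>=2
    F->B: in-degree(B)=1, level(B)>=2
    F->D: in-degree(D)=0, level(D)=2, enqueue
  process D: level=2
    D->A: in-degree(A)=1, level(A)>=3
    D->B: in-degree(B)=0, level(B)=3, enqueue
    D->C: in-degree(C)=0, level(C)=3, enqueue
  process B: level=3
    B->A: in-degree(A)=0, level(A)=4, enqueue
  process C: level=3
  process A: level=4
All levels: A:4, B:3, C:3, D:2, E:0, F:1
max level = 4

Answer: 4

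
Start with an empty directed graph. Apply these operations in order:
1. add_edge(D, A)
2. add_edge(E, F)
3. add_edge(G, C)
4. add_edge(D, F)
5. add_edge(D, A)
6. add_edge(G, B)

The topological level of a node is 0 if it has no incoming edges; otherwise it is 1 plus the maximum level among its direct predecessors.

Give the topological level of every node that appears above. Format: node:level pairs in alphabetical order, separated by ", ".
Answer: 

Op 1: add_edge(D, A). Edges now: 1
Op 2: add_edge(E, F). Edges now: 2
Op 3: add_edge(G, C). Edges now: 3
Op 4: add_edge(D, F). Edges now: 4
Op 5: add_edge(D, A) (duplicate, no change). Edges now: 4
Op 6: add_edge(G, B). Edges now: 5
Compute levels (Kahn BFS):
  sources (in-degree 0): D, E, G
  process D: level=0
    D->A: in-degree(A)=0, level(A)=1, enqueue
    D->F: in-degree(F)=1, level(F)>=1
  process E: level=0
    E->F: in-degree(F)=0, level(F)=1, enqueue
  process G: level=0
    G->B: in-degree(B)=0, level(B)=1, enqueue
    G->C: in-degree(C)=0, level(C)=1, enqueue
  process A: level=1
  process F: level=1
  process B: level=1
  process C: level=1
All levels: A:1, B:1, C:1, D:0, E:0, F:1, G:0

Answer: A:1, B:1, C:1, D:0, E:0, F:1, G:0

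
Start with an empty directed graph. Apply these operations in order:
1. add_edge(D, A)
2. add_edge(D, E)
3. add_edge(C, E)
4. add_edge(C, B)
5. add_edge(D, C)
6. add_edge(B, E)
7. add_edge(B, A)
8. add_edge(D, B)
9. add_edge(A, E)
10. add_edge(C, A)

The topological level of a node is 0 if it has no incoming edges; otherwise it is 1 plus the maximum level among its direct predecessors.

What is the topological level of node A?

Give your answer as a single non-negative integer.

Op 1: add_edge(D, A). Edges now: 1
Op 2: add_edge(D, E). Edges now: 2
Op 3: add_edge(C, E). Edges now: 3
Op 4: add_edge(C, B). Edges now: 4
Op 5: add_edge(D, C). Edges now: 5
Op 6: add_edge(B, E). Edges now: 6
Op 7: add_edge(B, A). Edges now: 7
Op 8: add_edge(D, B). Edges now: 8
Op 9: add_edge(A, E). Edges now: 9
Op 10: add_edge(C, A). Edges now: 10
Compute levels (Kahn BFS):
  sources (in-degree 0): D
  process D: level=0
    D->A: in-degree(A)=2, level(A)>=1
    D->B: in-degree(B)=1, level(B)>=1
    D->C: in-degree(C)=0, level(C)=1, enqueue
    D->E: in-degree(E)=3, level(E)>=1
  process C: level=1
    C->A: in-degree(A)=1, level(A)>=2
    C->B: in-degree(B)=0, level(B)=2, enqueue
    C->E: in-degree(E)=2, level(E)>=2
  process B: level=2
    B->A: in-degree(A)=0, level(A)=3, enqueue
    B->E: in-degree(E)=1, level(E)>=3
  process A: level=3
    A->E: in-degree(E)=0, level(E)=4, enqueue
  process E: level=4
All levels: A:3, B:2, C:1, D:0, E:4
level(A) = 3

Answer: 3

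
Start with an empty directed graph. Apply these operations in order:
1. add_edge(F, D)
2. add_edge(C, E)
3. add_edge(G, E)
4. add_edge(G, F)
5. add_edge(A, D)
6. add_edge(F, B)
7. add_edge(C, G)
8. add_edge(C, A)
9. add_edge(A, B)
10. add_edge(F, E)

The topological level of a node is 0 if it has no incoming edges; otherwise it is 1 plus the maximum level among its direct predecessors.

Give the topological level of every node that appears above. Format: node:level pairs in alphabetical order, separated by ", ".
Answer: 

Answer: A:1, B:3, C:0, D:3, E:3, F:2, G:1

Derivation:
Op 1: add_edge(F, D). Edges now: 1
Op 2: add_edge(C, E). Edges now: 2
Op 3: add_edge(G, E). Edges now: 3
Op 4: add_edge(G, F). Edges now: 4
Op 5: add_edge(A, D). Edges now: 5
Op 6: add_edge(F, B). Edges now: 6
Op 7: add_edge(C, G). Edges now: 7
Op 8: add_edge(C, A). Edges now: 8
Op 9: add_edge(A, B). Edges now: 9
Op 10: add_edge(F, E). Edges now: 10
Compute levels (Kahn BFS):
  sources (in-degree 0): C
  process C: level=0
    C->A: in-degree(A)=0, level(A)=1, enqueue
    C->E: in-degree(E)=2, level(E)>=1
    C->G: in-degree(G)=0, level(G)=1, enqueue
  process A: level=1
    A->B: in-degree(B)=1, level(B)>=2
    A->D: in-degree(D)=1, level(D)>=2
  process G: level=1
    G->E: in-degree(E)=1, level(E)>=2
    G->F: in-degree(F)=0, level(F)=2, enqueue
  process F: level=2
    F->B: in-degree(B)=0, level(B)=3, enqueue
    F->D: in-degree(D)=0, level(D)=3, enqueue
    F->E: in-degree(E)=0, level(E)=3, enqueue
  process B: level=3
  process D: level=3
  process E: level=3
All levels: A:1, B:3, C:0, D:3, E:3, F:2, G:1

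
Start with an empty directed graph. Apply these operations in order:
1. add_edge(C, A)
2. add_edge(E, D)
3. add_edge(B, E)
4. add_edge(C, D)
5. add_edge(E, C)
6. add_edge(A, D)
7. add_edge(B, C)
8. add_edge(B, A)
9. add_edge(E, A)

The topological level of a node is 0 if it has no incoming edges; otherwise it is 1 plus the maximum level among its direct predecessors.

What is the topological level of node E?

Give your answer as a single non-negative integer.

Op 1: add_edge(C, A). Edges now: 1
Op 2: add_edge(E, D). Edges now: 2
Op 3: add_edge(B, E). Edges now: 3
Op 4: add_edge(C, D). Edges now: 4
Op 5: add_edge(E, C). Edges now: 5
Op 6: add_edge(A, D). Edges now: 6
Op 7: add_edge(B, C). Edges now: 7
Op 8: add_edge(B, A). Edges now: 8
Op 9: add_edge(E, A). Edges now: 9
Compute levels (Kahn BFS):
  sources (in-degree 0): B
  process B: level=0
    B->A: in-degree(A)=2, level(A)>=1
    B->C: in-degree(C)=1, level(C)>=1
    B->E: in-degree(E)=0, level(E)=1, enqueue
  process E: level=1
    E->A: in-degree(A)=1, level(A)>=2
    E->C: in-degree(C)=0, level(C)=2, enqueue
    E->D: in-degree(D)=2, level(D)>=2
  process C: level=2
    C->A: in-degree(A)=0, level(A)=3, enqueue
    C->D: in-degree(D)=1, level(D)>=3
  process A: level=3
    A->D: in-degree(D)=0, level(D)=4, enqueue
  process D: level=4
All levels: A:3, B:0, C:2, D:4, E:1
level(E) = 1

Answer: 1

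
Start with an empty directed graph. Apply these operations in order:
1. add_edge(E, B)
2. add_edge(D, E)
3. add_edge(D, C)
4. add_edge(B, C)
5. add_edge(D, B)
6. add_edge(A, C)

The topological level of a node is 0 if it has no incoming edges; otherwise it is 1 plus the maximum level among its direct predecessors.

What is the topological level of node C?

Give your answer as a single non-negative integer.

Answer: 3

Derivation:
Op 1: add_edge(E, B). Edges now: 1
Op 2: add_edge(D, E). Edges now: 2
Op 3: add_edge(D, C). Edges now: 3
Op 4: add_edge(B, C). Edges now: 4
Op 5: add_edge(D, B). Edges now: 5
Op 6: add_edge(A, C). Edges now: 6
Compute levels (Kahn BFS):
  sources (in-degree 0): A, D
  process A: level=0
    A->C: in-degree(C)=2, level(C)>=1
  process D: level=0
    D->B: in-degree(B)=1, level(B)>=1
    D->C: in-degree(C)=1, level(C)>=1
    D->E: in-degree(E)=0, level(E)=1, enqueue
  process E: level=1
    E->B: in-degree(B)=0, level(B)=2, enqueue
  process B: level=2
    B->C: in-degree(C)=0, level(C)=3, enqueue
  process C: level=3
All levels: A:0, B:2, C:3, D:0, E:1
level(C) = 3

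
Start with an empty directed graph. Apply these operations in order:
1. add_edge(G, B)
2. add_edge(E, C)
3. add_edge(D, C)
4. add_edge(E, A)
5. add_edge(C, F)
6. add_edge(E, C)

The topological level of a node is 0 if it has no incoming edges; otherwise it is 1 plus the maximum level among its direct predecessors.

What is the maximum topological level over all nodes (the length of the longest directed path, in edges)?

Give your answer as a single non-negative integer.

Op 1: add_edge(G, B). Edges now: 1
Op 2: add_edge(E, C). Edges now: 2
Op 3: add_edge(D, C). Edges now: 3
Op 4: add_edge(E, A). Edges now: 4
Op 5: add_edge(C, F). Edges now: 5
Op 6: add_edge(E, C) (duplicate, no change). Edges now: 5
Compute levels (Kahn BFS):
  sources (in-degree 0): D, E, G
  process D: level=0
    D->C: in-degree(C)=1, level(C)>=1
  process E: level=0
    E->A: in-degree(A)=0, level(A)=1, enqueue
    E->C: in-degree(C)=0, level(C)=1, enqueue
  process G: level=0
    G->B: in-degree(B)=0, level(B)=1, enqueue
  process A: level=1
  process C: level=1
    C->F: in-degree(F)=0, level(F)=2, enqueue
  process B: level=1
  process F: level=2
All levels: A:1, B:1, C:1, D:0, E:0, F:2, G:0
max level = 2

Answer: 2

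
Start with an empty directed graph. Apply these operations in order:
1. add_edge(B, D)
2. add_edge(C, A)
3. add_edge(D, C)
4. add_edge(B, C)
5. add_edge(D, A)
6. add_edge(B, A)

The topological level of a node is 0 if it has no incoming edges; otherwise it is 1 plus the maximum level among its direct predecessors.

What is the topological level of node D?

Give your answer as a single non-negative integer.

Op 1: add_edge(B, D). Edges now: 1
Op 2: add_edge(C, A). Edges now: 2
Op 3: add_edge(D, C). Edges now: 3
Op 4: add_edge(B, C). Edges now: 4
Op 5: add_edge(D, A). Edges now: 5
Op 6: add_edge(B, A). Edges now: 6
Compute levels (Kahn BFS):
  sources (in-degree 0): B
  process B: level=0
    B->A: in-degree(A)=2, level(A)>=1
    B->C: in-degree(C)=1, level(C)>=1
    B->D: in-degree(D)=0, level(D)=1, enqueue
  process D: level=1
    D->A: in-degree(A)=1, level(A)>=2
    D->C: in-degree(C)=0, level(C)=2, enqueue
  process C: level=2
    C->A: in-degree(A)=0, level(A)=3, enqueue
  process A: level=3
All levels: A:3, B:0, C:2, D:1
level(D) = 1

Answer: 1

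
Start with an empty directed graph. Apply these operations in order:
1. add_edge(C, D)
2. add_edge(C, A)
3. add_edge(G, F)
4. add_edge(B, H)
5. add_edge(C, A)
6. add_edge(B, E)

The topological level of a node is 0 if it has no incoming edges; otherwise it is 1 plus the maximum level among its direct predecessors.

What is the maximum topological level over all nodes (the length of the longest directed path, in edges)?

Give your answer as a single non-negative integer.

Answer: 1

Derivation:
Op 1: add_edge(C, D). Edges now: 1
Op 2: add_edge(C, A). Edges now: 2
Op 3: add_edge(G, F). Edges now: 3
Op 4: add_edge(B, H). Edges now: 4
Op 5: add_edge(C, A) (duplicate, no change). Edges now: 4
Op 6: add_edge(B, E). Edges now: 5
Compute levels (Kahn BFS):
  sources (in-degree 0): B, C, G
  process B: level=0
    B->E: in-degree(E)=0, level(E)=1, enqueue
    B->H: in-degree(H)=0, level(H)=1, enqueue
  process C: level=0
    C->A: in-degree(A)=0, level(A)=1, enqueue
    C->D: in-degree(D)=0, level(D)=1, enqueue
  process G: level=0
    G->F: in-degree(F)=0, level(F)=1, enqueue
  process E: level=1
  process H: level=1
  process A: level=1
  process D: level=1
  process F: level=1
All levels: A:1, B:0, C:0, D:1, E:1, F:1, G:0, H:1
max level = 1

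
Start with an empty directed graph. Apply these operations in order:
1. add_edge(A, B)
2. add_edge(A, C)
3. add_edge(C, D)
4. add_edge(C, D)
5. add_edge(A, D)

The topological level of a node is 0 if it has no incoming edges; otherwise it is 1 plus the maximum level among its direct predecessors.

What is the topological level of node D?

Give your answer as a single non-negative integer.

Op 1: add_edge(A, B). Edges now: 1
Op 2: add_edge(A, C). Edges now: 2
Op 3: add_edge(C, D). Edges now: 3
Op 4: add_edge(C, D) (duplicate, no change). Edges now: 3
Op 5: add_edge(A, D). Edges now: 4
Compute levels (Kahn BFS):
  sources (in-degree 0): A
  process A: level=0
    A->B: in-degree(B)=0, level(B)=1, enqueue
    A->C: in-degree(C)=0, level(C)=1, enqueue
    A->D: in-degree(D)=1, level(D)>=1
  process B: level=1
  process C: level=1
    C->D: in-degree(D)=0, level(D)=2, enqueue
  process D: level=2
All levels: A:0, B:1, C:1, D:2
level(D) = 2

Answer: 2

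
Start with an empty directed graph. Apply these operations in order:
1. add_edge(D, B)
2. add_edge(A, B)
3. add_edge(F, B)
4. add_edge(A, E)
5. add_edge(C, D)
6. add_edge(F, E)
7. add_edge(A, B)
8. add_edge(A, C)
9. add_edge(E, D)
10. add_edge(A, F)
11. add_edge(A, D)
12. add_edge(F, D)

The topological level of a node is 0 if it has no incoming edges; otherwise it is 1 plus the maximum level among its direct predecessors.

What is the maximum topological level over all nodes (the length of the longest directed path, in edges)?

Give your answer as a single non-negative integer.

Answer: 4

Derivation:
Op 1: add_edge(D, B). Edges now: 1
Op 2: add_edge(A, B). Edges now: 2
Op 3: add_edge(F, B). Edges now: 3
Op 4: add_edge(A, E). Edges now: 4
Op 5: add_edge(C, D). Edges now: 5
Op 6: add_edge(F, E). Edges now: 6
Op 7: add_edge(A, B) (duplicate, no change). Edges now: 6
Op 8: add_edge(A, C). Edges now: 7
Op 9: add_edge(E, D). Edges now: 8
Op 10: add_edge(A, F). Edges now: 9
Op 11: add_edge(A, D). Edges now: 10
Op 12: add_edge(F, D). Edges now: 11
Compute levels (Kahn BFS):
  sources (in-degree 0): A
  process A: level=0
    A->B: in-degree(B)=2, level(B)>=1
    A->C: in-degree(C)=0, level(C)=1, enqueue
    A->D: in-degree(D)=3, level(D)>=1
    A->E: in-degree(E)=1, level(E)>=1
    A->F: in-degree(F)=0, level(F)=1, enqueue
  process C: level=1
    C->D: in-degree(D)=2, level(D)>=2
  process F: level=1
    F->B: in-degree(B)=1, level(B)>=2
    F->D: in-degree(D)=1, level(D)>=2
    F->E: in-degree(E)=0, level(E)=2, enqueue
  process E: level=2
    E->D: in-degree(D)=0, level(D)=3, enqueue
  process D: level=3
    D->B: in-degree(B)=0, level(B)=4, enqueue
  process B: level=4
All levels: A:0, B:4, C:1, D:3, E:2, F:1
max level = 4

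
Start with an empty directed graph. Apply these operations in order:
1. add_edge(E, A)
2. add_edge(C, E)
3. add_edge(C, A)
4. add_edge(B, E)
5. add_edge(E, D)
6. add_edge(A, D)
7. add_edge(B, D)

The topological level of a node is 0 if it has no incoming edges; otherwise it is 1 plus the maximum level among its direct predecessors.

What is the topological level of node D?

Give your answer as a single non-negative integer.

Answer: 3

Derivation:
Op 1: add_edge(E, A). Edges now: 1
Op 2: add_edge(C, E). Edges now: 2
Op 3: add_edge(C, A). Edges now: 3
Op 4: add_edge(B, E). Edges now: 4
Op 5: add_edge(E, D). Edges now: 5
Op 6: add_edge(A, D). Edges now: 6
Op 7: add_edge(B, D). Edges now: 7
Compute levels (Kahn BFS):
  sources (in-degree 0): B, C
  process B: level=0
    B->D: in-degree(D)=2, level(D)>=1
    B->E: in-degree(E)=1, level(E)>=1
  process C: level=0
    C->A: in-degree(A)=1, level(A)>=1
    C->E: in-degree(E)=0, level(E)=1, enqueue
  process E: level=1
    E->A: in-degree(A)=0, level(A)=2, enqueue
    E->D: in-degree(D)=1, level(D)>=2
  process A: level=2
    A->D: in-degree(D)=0, level(D)=3, enqueue
  process D: level=3
All levels: A:2, B:0, C:0, D:3, E:1
level(D) = 3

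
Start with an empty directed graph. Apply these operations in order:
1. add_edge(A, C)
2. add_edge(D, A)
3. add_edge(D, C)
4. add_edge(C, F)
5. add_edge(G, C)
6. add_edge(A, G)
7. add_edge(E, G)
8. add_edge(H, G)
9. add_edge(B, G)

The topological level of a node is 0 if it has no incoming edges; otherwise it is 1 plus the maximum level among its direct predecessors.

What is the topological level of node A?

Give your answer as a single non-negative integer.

Op 1: add_edge(A, C). Edges now: 1
Op 2: add_edge(D, A). Edges now: 2
Op 3: add_edge(D, C). Edges now: 3
Op 4: add_edge(C, F). Edges now: 4
Op 5: add_edge(G, C). Edges now: 5
Op 6: add_edge(A, G). Edges now: 6
Op 7: add_edge(E, G). Edges now: 7
Op 8: add_edge(H, G). Edges now: 8
Op 9: add_edge(B, G). Edges now: 9
Compute levels (Kahn BFS):
  sources (in-degree 0): B, D, E, H
  process B: level=0
    B->G: in-degree(G)=3, level(G)>=1
  process D: level=0
    D->A: in-degree(A)=0, level(A)=1, enqueue
    D->C: in-degree(C)=2, level(C)>=1
  process E: level=0
    E->G: in-degree(G)=2, level(G)>=1
  process H: level=0
    H->G: in-degree(G)=1, level(G)>=1
  process A: level=1
    A->C: in-degree(C)=1, level(C)>=2
    A->G: in-degree(G)=0, level(G)=2, enqueue
  process G: level=2
    G->C: in-degree(C)=0, level(C)=3, enqueue
  process C: level=3
    C->F: in-degree(F)=0, level(F)=4, enqueue
  process F: level=4
All levels: A:1, B:0, C:3, D:0, E:0, F:4, G:2, H:0
level(A) = 1

Answer: 1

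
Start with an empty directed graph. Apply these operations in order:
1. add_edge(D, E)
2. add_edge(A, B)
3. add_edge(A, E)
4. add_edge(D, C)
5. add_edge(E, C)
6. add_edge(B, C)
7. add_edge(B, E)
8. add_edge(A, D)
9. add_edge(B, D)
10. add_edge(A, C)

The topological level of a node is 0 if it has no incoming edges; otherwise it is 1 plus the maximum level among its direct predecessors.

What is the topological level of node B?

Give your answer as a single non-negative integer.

Answer: 1

Derivation:
Op 1: add_edge(D, E). Edges now: 1
Op 2: add_edge(A, B). Edges now: 2
Op 3: add_edge(A, E). Edges now: 3
Op 4: add_edge(D, C). Edges now: 4
Op 5: add_edge(E, C). Edges now: 5
Op 6: add_edge(B, C). Edges now: 6
Op 7: add_edge(B, E). Edges now: 7
Op 8: add_edge(A, D). Edges now: 8
Op 9: add_edge(B, D). Edges now: 9
Op 10: add_edge(A, C). Edges now: 10
Compute levels (Kahn BFS):
  sources (in-degree 0): A
  process A: level=0
    A->B: in-degree(B)=0, level(B)=1, enqueue
    A->C: in-degree(C)=3, level(C)>=1
    A->D: in-degree(D)=1, level(D)>=1
    A->E: in-degree(E)=2, level(E)>=1
  process B: level=1
    B->C: in-degree(C)=2, level(C)>=2
    B->D: in-degree(D)=0, level(D)=2, enqueue
    B->E: in-degree(E)=1, level(E)>=2
  process D: level=2
    D->C: in-degree(C)=1, level(C)>=3
    D->E: in-degree(E)=0, level(E)=3, enqueue
  process E: level=3
    E->C: in-degree(C)=0, level(C)=4, enqueue
  process C: level=4
All levels: A:0, B:1, C:4, D:2, E:3
level(B) = 1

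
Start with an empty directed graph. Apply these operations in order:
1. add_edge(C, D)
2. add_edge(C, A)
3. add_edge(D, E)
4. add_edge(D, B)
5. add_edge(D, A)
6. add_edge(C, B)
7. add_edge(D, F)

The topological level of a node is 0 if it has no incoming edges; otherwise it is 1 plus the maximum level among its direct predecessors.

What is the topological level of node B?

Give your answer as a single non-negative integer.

Answer: 2

Derivation:
Op 1: add_edge(C, D). Edges now: 1
Op 2: add_edge(C, A). Edges now: 2
Op 3: add_edge(D, E). Edges now: 3
Op 4: add_edge(D, B). Edges now: 4
Op 5: add_edge(D, A). Edges now: 5
Op 6: add_edge(C, B). Edges now: 6
Op 7: add_edge(D, F). Edges now: 7
Compute levels (Kahn BFS):
  sources (in-degree 0): C
  process C: level=0
    C->A: in-degree(A)=1, level(A)>=1
    C->B: in-degree(B)=1, level(B)>=1
    C->D: in-degree(D)=0, level(D)=1, enqueue
  process D: level=1
    D->A: in-degree(A)=0, level(A)=2, enqueue
    D->B: in-degree(B)=0, level(B)=2, enqueue
    D->E: in-degree(E)=0, level(E)=2, enqueue
    D->F: in-degree(F)=0, level(F)=2, enqueue
  process A: level=2
  process B: level=2
  process E: level=2
  process F: level=2
All levels: A:2, B:2, C:0, D:1, E:2, F:2
level(B) = 2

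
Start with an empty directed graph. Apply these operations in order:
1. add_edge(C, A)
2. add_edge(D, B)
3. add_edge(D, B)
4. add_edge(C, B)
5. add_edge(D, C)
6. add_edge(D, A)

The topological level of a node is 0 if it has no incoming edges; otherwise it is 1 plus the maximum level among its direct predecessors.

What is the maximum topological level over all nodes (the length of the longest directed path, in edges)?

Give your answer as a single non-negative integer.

Op 1: add_edge(C, A). Edges now: 1
Op 2: add_edge(D, B). Edges now: 2
Op 3: add_edge(D, B) (duplicate, no change). Edges now: 2
Op 4: add_edge(C, B). Edges now: 3
Op 5: add_edge(D, C). Edges now: 4
Op 6: add_edge(D, A). Edges now: 5
Compute levels (Kahn BFS):
  sources (in-degree 0): D
  process D: level=0
    D->A: in-degree(A)=1, level(A)>=1
    D->B: in-degree(B)=1, level(B)>=1
    D->C: in-degree(C)=0, level(C)=1, enqueue
  process C: level=1
    C->A: in-degree(A)=0, level(A)=2, enqueue
    C->B: in-degree(B)=0, level(B)=2, enqueue
  process A: level=2
  process B: level=2
All levels: A:2, B:2, C:1, D:0
max level = 2

Answer: 2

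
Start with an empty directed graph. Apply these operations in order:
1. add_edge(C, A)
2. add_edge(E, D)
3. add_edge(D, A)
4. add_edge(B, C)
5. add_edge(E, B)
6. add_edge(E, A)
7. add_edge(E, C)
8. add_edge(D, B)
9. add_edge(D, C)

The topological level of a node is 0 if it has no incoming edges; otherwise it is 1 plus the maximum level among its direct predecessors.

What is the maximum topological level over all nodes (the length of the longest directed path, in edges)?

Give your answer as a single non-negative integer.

Op 1: add_edge(C, A). Edges now: 1
Op 2: add_edge(E, D). Edges now: 2
Op 3: add_edge(D, A). Edges now: 3
Op 4: add_edge(B, C). Edges now: 4
Op 5: add_edge(E, B). Edges now: 5
Op 6: add_edge(E, A). Edges now: 6
Op 7: add_edge(E, C). Edges now: 7
Op 8: add_edge(D, B). Edges now: 8
Op 9: add_edge(D, C). Edges now: 9
Compute levels (Kahn BFS):
  sources (in-degree 0): E
  process E: level=0
    E->A: in-degree(A)=2, level(A)>=1
    E->B: in-degree(B)=1, level(B)>=1
    E->C: in-degree(C)=2, level(C)>=1
    E->D: in-degree(D)=0, level(D)=1, enqueue
  process D: level=1
    D->A: in-degree(A)=1, level(A)>=2
    D->B: in-degree(B)=0, level(B)=2, enqueue
    D->C: in-degree(C)=1, level(C)>=2
  process B: level=2
    B->C: in-degree(C)=0, level(C)=3, enqueue
  process C: level=3
    C->A: in-degree(A)=0, level(A)=4, enqueue
  process A: level=4
All levels: A:4, B:2, C:3, D:1, E:0
max level = 4

Answer: 4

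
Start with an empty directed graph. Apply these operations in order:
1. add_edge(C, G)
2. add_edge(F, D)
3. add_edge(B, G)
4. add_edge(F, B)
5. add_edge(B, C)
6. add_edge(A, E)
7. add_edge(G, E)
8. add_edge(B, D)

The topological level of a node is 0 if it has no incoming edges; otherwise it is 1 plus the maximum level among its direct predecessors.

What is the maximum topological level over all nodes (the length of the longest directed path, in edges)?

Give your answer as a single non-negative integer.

Op 1: add_edge(C, G). Edges now: 1
Op 2: add_edge(F, D). Edges now: 2
Op 3: add_edge(B, G). Edges now: 3
Op 4: add_edge(F, B). Edges now: 4
Op 5: add_edge(B, C). Edges now: 5
Op 6: add_edge(A, E). Edges now: 6
Op 7: add_edge(G, E). Edges now: 7
Op 8: add_edge(B, D). Edges now: 8
Compute levels (Kahn BFS):
  sources (in-degree 0): A, F
  process A: level=0
    A->E: in-degree(E)=1, level(E)>=1
  process F: level=0
    F->B: in-degree(B)=0, level(B)=1, enqueue
    F->D: in-degree(D)=1, level(D)>=1
  process B: level=1
    B->C: in-degree(C)=0, level(C)=2, enqueue
    B->D: in-degree(D)=0, level(D)=2, enqueue
    B->G: in-degree(G)=1, level(G)>=2
  process C: level=2
    C->G: in-degree(G)=0, level(G)=3, enqueue
  process D: level=2
  process G: level=3
    G->E: in-degree(E)=0, level(E)=4, enqueue
  process E: level=4
All levels: A:0, B:1, C:2, D:2, E:4, F:0, G:3
max level = 4

Answer: 4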